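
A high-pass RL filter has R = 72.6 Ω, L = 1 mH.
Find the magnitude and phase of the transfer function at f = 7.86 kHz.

Step 1 — Angular frequency: ω = 2π·7860 = 4.939e+04 rad/s.
Step 2 — Transfer function: H(jω) = jωL/(R + jωL).
Step 3 — Numerator jωL = j·49.39; denominator R + jωL = 72.6 + j49.39.
Step 4 — H = 0.3163 + j0.4651.
Step 5 — Magnitude: |H| = 0.5624 (-5.0 dB); phase: φ = 55.8°.

|H| = 0.5624 (-5.0 dB), φ = 55.8°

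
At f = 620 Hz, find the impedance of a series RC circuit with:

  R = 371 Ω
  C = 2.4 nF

Step 1 — Angular frequency: ω = 2π·f = 2π·620 = 3896 rad/s.
Step 2 — Component impedances:
  R: Z = R = 371 Ω
  C: Z = 1/(jωC) = -j/(ω·C) = 0 - j1.07e+05 Ω
Step 3 — Series combination: Z_total = R + C = 371 - j1.07e+05 Ω = 1.07e+05∠-89.8° Ω.

Z = 371 - j1.07e+05 Ω = 1.07e+05∠-89.8° Ω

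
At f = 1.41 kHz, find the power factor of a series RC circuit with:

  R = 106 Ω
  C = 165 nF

Step 1 — Angular frequency: ω = 2π·f = 2π·1410 = 8859 rad/s.
Step 2 — Component impedances:
  R: Z = R = 106 Ω
  C: Z = 1/(jωC) = -j/(ω·C) = 0 - j684.1 Ω
Step 3 — Series combination: Z_total = R + C = 106 - j684.1 Ω = 692.3∠-81.2° Ω.
Step 4 — Power factor: PF = cos(φ) = Re(Z)/|Z| = 106/692.3 = 0.1531.
Step 5 — Type: Im(Z) = -684.1 ⇒ leading (phase φ = -81.2°).

PF = 0.1531 (leading, φ = -81.2°)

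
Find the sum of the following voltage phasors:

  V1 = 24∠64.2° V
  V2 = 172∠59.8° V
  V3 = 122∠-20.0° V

Step 1 — Convert each phasor to rectangular form:
  V1 = 24·(cos(64.2°) + j·sin(64.2°)) = 10.45 + j21.61 V
  V2 = 172·(cos(59.8°) + j·sin(59.8°)) = 86.52 + j148.7 V
  V3 = 122·(cos(-20.0°) + j·sin(-20.0°)) = 114.6 - j41.73 V
Step 2 — Sum components: V_total = 211.6 + j128.5 V.
Step 3 — Convert to polar: |V_total| = 247.6 V, ∠V_total = 31.3°.

V_total = 247.6∠31.3° V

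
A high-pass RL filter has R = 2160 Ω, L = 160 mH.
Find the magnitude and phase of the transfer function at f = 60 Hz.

Step 1 — Angular frequency: ω = 2π·60 = 377 rad/s.
Step 2 — Transfer function: H(jω) = jωL/(R + jωL).
Step 3 — Numerator jωL = j·60.32; denominator R + jωL = 2160 + j60.32.
Step 4 — H = 0.0007792 + j0.0279.
Step 5 — Magnitude: |H| = 0.02791 (-31.1 dB); phase: φ = 88.4°.

|H| = 0.02791 (-31.1 dB), φ = 88.4°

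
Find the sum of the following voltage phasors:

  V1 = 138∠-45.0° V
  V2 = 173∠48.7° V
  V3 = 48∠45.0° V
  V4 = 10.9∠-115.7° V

Step 1 — Convert each phasor to rectangular form:
  V1 = 138·(cos(-45.0°) + j·sin(-45.0°)) = 97.58 - j97.58 V
  V2 = 173·(cos(48.7°) + j·sin(48.7°)) = 114.2 + j130 V
  V3 = 48·(cos(45.0°) + j·sin(45.0°)) = 33.94 + j33.94 V
  V4 = 10.9·(cos(-115.7°) + j·sin(-115.7°)) = -4.727 - j9.822 V
Step 2 — Sum components: V_total = 241 + j56.51 V.
Step 3 — Convert to polar: |V_total| = 247.5 V, ∠V_total = 13.2°.

V_total = 247.5∠13.2° V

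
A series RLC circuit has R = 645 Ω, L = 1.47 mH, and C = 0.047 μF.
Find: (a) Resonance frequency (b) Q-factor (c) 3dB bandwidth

Step 1 — Resonance: ω₀ = 1/√(LC) = 1/√(0.00147·4.7e-08) = 1.203e+05 rad/s.
Step 2 — f₀ = ω₀/(2π) = 1.915e+04 Hz.
Step 3 — Series Q: Q = ω₀L/R = 1.203e+05·0.00147/645 = 0.2742.
Step 4 — Bandwidth: Δω = ω₀/Q = 4.388e+05 rad/s; BW = Δω/(2π) = 6.983e+04 Hz.

(a) f₀ = 1.915e+04 Hz  (b) Q = 0.2742  (c) BW = 6.983e+04 Hz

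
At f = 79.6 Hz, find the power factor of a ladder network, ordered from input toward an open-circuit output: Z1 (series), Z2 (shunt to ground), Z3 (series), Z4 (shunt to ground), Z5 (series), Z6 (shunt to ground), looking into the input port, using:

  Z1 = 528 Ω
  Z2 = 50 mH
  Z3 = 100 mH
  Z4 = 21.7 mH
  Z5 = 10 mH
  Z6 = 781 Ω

Step 1 — Angular frequency: ω = 2π·f = 2π·79.6 = 500.1 rad/s.
Step 2 — Component impedances:
  Z1: Z = R = 528 Ω
  Z2: Z = jωL = j·500.1·0.05 = 0 + j25.01 Ω
  Z3: Z = jωL = j·500.1·0.1 = 0 + j50.01 Ω
  Z4: Z = jωL = j·500.1·0.0217 = 0 + j10.85 Ω
  Z5: Z = jωL = j·500.1·0.01 = 0 + j5.001 Ω
  Z6: Z = R = 781 Ω
Step 3 — Ladder network (open output): work backward from the far end, alternating series and parallel combinations. Z_in = 528 + j17.72 Ω = 528.3∠1.9° Ω.
Step 4 — Power factor: PF = cos(φ) = Re(Z)/|Z| = 528/528.3 = 0.9994.
Step 5 — Type: Im(Z) = 17.72 ⇒ lagging (phase φ = 1.9°).

PF = 0.9994 (lagging, φ = 1.9°)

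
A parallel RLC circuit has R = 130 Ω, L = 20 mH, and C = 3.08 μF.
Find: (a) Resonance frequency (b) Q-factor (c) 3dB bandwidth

Step 1 — Resonance: ω₀ = 1/√(LC) = 1/√(0.02·3.08e-06) = 4029 rad/s.
Step 2 — f₀ = ω₀/(2π) = 641.3 Hz.
Step 3 — Parallel Q: Q = R/(ω₀L) = 130/(4029·0.02) = 1.613.
Step 4 — Bandwidth: Δω = ω₀/Q = 2498 rad/s; BW = Δω/(2π) = 397.5 Hz.

(a) f₀ = 641.3 Hz  (b) Q = 1.613  (c) BW = 397.5 Hz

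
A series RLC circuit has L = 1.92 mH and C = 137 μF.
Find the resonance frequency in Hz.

Step 1 — Resonance condition Im(Z)=0 gives ω₀ = 1/√(LC).
Step 2 — ω₀ = 1/√(0.00192·0.000137) = 1950 rad/s.
Step 3 — f₀ = ω₀/(2π) = 310.3 Hz.

f₀ = 310.3 Hz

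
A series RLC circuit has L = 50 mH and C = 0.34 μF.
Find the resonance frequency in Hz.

Step 1 — Resonance condition Im(Z)=0 gives ω₀ = 1/√(LC).
Step 2 — ω₀ = 1/√(0.05·3.4e-07) = 7670 rad/s.
Step 3 — f₀ = ω₀/(2π) = 1221 Hz.

f₀ = 1221 Hz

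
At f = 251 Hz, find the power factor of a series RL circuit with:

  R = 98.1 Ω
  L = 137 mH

Step 1 — Angular frequency: ω = 2π·f = 2π·251 = 1577 rad/s.
Step 2 — Component impedances:
  R: Z = R = 98.1 Ω
  L: Z = jωL = j·1577·0.137 = 0 + j216.1 Ω
Step 3 — Series combination: Z_total = R + L = 98.1 + j216.1 Ω = 237.3∠65.6° Ω.
Step 4 — Power factor: PF = cos(φ) = Re(Z)/|Z| = 98.1/237.3 = 0.4134.
Step 5 — Type: Im(Z) = 216.1 ⇒ lagging (phase φ = 65.6°).

PF = 0.4134 (lagging, φ = 65.6°)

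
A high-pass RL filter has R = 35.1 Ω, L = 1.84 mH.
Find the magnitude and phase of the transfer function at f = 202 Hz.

Step 1 — Angular frequency: ω = 2π·202 = 1269 rad/s.
Step 2 — Transfer function: H(jω) = jωL/(R + jωL).
Step 3 — Numerator jωL = j·2.335; denominator R + jωL = 35.1 + j2.335.
Step 4 — H = 0.004407 + j0.06624.
Step 5 — Magnitude: |H| = 0.06639 (-23.6 dB); phase: φ = 86.2°.

|H| = 0.06639 (-23.6 dB), φ = 86.2°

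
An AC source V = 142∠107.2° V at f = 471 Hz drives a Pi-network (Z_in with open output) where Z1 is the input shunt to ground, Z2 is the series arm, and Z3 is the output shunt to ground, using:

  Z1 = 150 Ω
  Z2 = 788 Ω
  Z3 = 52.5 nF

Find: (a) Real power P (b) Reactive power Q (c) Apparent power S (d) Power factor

Step 1 — Angular frequency: ω = 2π·f = 2π·471 = 2959 rad/s.
Step 2 — Component impedances:
  Z1: Z = R = 150 Ω
  Z2: Z = R = 788 Ω
  Z3: Z = 1/(jωC) = -j/(ω·C) = 0 - j6436 Ω
Step 3 — With open output, the series arm Z2 and the output shunt Z3 appear in series to ground: Z2 + Z3 = 788 - j6436 Ω.
Step 4 — Parallel with input shunt Z1: Z_in = Z1 || (Z2 + Z3) = 149.5 - j3.423 Ω = 149.5∠-1.3° Ω.
Step 5 — Source phasor: V = 142∠107.2° V = -41.99 + j135.6 V.
Step 6 — Current: I = V / Z = -0.3015 + j0.9004 A = 0.9496∠108.5° A.
Step 7 — Complex power: S = V·I* = 134.8 - j3.087 VA.
Step 8 — Real power: P = Re(S) = 134.8 W.
Step 9 — Reactive power: Q = Im(S) = -3.087 VAR.
Step 10 — Apparent power: |S| = 134.8 VA.
Step 11 — Power factor: PF = P/|S| = 0.9997 (leading).

(a) P = 134.8 W  (b) Q = -3.087 VAR  (c) S = 134.8 VA  (d) PF = 0.9997 (leading)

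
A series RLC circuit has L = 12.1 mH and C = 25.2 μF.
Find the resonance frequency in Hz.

Step 1 — Resonance condition Im(Z)=0 gives ω₀ = 1/√(LC).
Step 2 — ω₀ = 1/√(0.0121·2.52e-05) = 1811 rad/s.
Step 3 — f₀ = ω₀/(2π) = 288.2 Hz.

f₀ = 288.2 Hz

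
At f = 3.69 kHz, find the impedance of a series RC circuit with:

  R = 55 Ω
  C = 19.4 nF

Step 1 — Angular frequency: ω = 2π·f = 2π·3690 = 2.318e+04 rad/s.
Step 2 — Component impedances:
  R: Z = R = 55 Ω
  C: Z = 1/(jωC) = -j/(ω·C) = 0 - j2223 Ω
Step 3 — Series combination: Z_total = R + C = 55 - j2223 Ω = 2224∠-88.6° Ω.

Z = 55 - j2223 Ω = 2224∠-88.6° Ω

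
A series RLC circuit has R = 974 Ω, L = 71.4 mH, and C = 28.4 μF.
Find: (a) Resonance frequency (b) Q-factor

Step 1 — Resonance condition Im(Z)=0 gives ω₀ = 1/√(LC).
Step 2 — ω₀ = 1/√(0.0714·2.84e-05) = 702.2 rad/s.
Step 3 — f₀ = ω₀/(2π) = 111.8 Hz.
Step 4 — Series Q: Q = ω₀L/R = 702.2·0.0714/974 = 0.05148.

(a) f₀ = 111.8 Hz  (b) Q = 0.05148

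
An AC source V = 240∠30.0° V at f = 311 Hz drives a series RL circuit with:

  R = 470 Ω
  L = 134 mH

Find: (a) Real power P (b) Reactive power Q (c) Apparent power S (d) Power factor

Step 1 — Angular frequency: ω = 2π·f = 2π·311 = 1954 rad/s.
Step 2 — Component impedances:
  R: Z = R = 470 Ω
  L: Z = jωL = j·1954·0.134 = 0 + j261.8 Ω
Step 3 — Series combination: Z_total = R + L = 470 + j261.8 Ω = 538∠29.1° Ω.
Step 4 — Source phasor: V = 240∠30.0° V = 207.8 + j120 V.
Step 5 — Current: I = V / Z = 0.446 + j0.006828 A = 0.4461∠0.9° A.
Step 6 — Complex power: S = V·I* = 93.52 + j52.1 VA.
Step 7 — Real power: P = Re(S) = 93.52 W.
Step 8 — Reactive power: Q = Im(S) = 52.1 VAR.
Step 9 — Apparent power: |S| = 107.1 VA.
Step 10 — Power factor: PF = P/|S| = 0.8736 (lagging).

(a) P = 93.52 W  (b) Q = 52.1 VAR  (c) S = 107.1 VA  (d) PF = 0.8736 (lagging)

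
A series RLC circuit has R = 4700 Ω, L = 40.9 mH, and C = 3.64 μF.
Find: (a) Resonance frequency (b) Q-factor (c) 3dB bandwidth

Step 1 — Resonance: ω₀ = 1/√(LC) = 1/√(0.0409·3.64e-06) = 2592 rad/s.
Step 2 — f₀ = ω₀/(2π) = 412.5 Hz.
Step 3 — Series Q: Q = ω₀L/R = 2592·0.0409/4700 = 0.02255.
Step 4 — Bandwidth: Δω = ω₀/Q = 1.149e+05 rad/s; BW = Δω/(2π) = 1.829e+04 Hz.

(a) f₀ = 412.5 Hz  (b) Q = 0.02255  (c) BW = 1.829e+04 Hz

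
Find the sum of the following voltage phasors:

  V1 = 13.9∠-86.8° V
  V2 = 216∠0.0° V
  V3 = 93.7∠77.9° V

Step 1 — Convert each phasor to rectangular form:
  V1 = 13.9·(cos(-86.8°) + j·sin(-86.8°)) = 0.7759 - j13.88 V
  V2 = 216·(cos(0.0°) + j·sin(0.0°)) = 216 V
  V3 = 93.7·(cos(77.9°) + j·sin(77.9°)) = 19.64 + j91.62 V
Step 2 — Sum components: V_total = 236.4 + j77.74 V.
Step 3 — Convert to polar: |V_total| = 248.9 V, ∠V_total = 18.2°.

V_total = 248.9∠18.2° V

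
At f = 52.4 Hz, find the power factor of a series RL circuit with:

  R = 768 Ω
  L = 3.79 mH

Step 1 — Angular frequency: ω = 2π·f = 2π·52.4 = 329.2 rad/s.
Step 2 — Component impedances:
  R: Z = R = 768 Ω
  L: Z = jωL = j·329.2·0.00379 = 0 + j1.248 Ω
Step 3 — Series combination: Z_total = R + L = 768 + j1.248 Ω = 768∠0.1° Ω.
Step 4 — Power factor: PF = cos(φ) = Re(Z)/|Z| = 768/768 = 1.
Step 5 — Type: Im(Z) = 1.248 ⇒ lagging (phase φ = 0.1°).

PF = 1 (lagging, φ = 0.1°)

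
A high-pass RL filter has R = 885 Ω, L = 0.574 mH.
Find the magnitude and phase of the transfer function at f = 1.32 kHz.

Step 1 — Angular frequency: ω = 2π·1320 = 8294 rad/s.
Step 2 — Transfer function: H(jω) = jωL/(R + jωL).
Step 3 — Numerator jωL = j·4.761; denominator R + jωL = 885 + j4.761.
Step 4 — H = 2.894e-05 + j0.005379.
Step 5 — Magnitude: |H| = 0.005379 (-45.4 dB); phase: φ = 89.7°.

|H| = 0.005379 (-45.4 dB), φ = 89.7°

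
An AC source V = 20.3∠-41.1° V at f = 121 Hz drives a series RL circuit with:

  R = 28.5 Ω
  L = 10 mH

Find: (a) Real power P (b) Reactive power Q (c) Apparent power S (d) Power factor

Step 1 — Angular frequency: ω = 2π·f = 2π·121 = 760.3 rad/s.
Step 2 — Component impedances:
  R: Z = R = 28.5 Ω
  L: Z = jωL = j·760.3·0.01 = 0 + j7.603 Ω
Step 3 — Series combination: Z_total = R + L = 28.5 + j7.603 Ω = 29.5∠14.9° Ω.
Step 4 — Source phasor: V = 20.3∠-41.1° V = 15.3 - j13.34 V.
Step 5 — Current: I = V / Z = 0.3845 - j0.5708 A = 0.6882∠-56.0° A.
Step 6 — Complex power: S = V·I* = 13.5 + j3.601 VA.
Step 7 — Real power: P = Re(S) = 13.5 W.
Step 8 — Reactive power: Q = Im(S) = 3.601 VAR.
Step 9 — Apparent power: |S| = 13.97 VA.
Step 10 — Power factor: PF = P/|S| = 0.9662 (lagging).

(a) P = 13.5 W  (b) Q = 3.601 VAR  (c) S = 13.97 VA  (d) PF = 0.9662 (lagging)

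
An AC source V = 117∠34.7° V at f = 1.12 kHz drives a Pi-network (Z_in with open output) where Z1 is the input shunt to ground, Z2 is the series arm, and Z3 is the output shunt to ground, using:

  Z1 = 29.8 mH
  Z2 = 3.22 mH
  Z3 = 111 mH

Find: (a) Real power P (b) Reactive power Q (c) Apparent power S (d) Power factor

Step 1 — Angular frequency: ω = 2π·f = 2π·1120 = 7037 rad/s.
Step 2 — Component impedances:
  Z1: Z = jωL = j·7037·0.0298 = 0 + j209.7 Ω
  Z2: Z = jωL = j·7037·0.00322 = 0 + j22.66 Ω
  Z3: Z = jωL = j·7037·0.111 = 0 + j781.1 Ω
Step 3 — With open output, the series arm Z2 and the output shunt Z3 appear in series to ground: Z2 + Z3 = 0 + j803.8 Ω.
Step 4 — Parallel with input shunt Z1: Z_in = Z1 || (Z2 + Z3) = 0 + j166.3 Ω = 166.3∠90.0° Ω.
Step 5 — Source phasor: V = 117∠34.7° V = 96.19 + j66.61 V.
Step 6 — Current: I = V / Z = 0.4005 - j0.5784 A = 0.7035∠-55.3° A.
Step 7 — Complex power: S = V·I* = 0 + j82.31 VA.
Step 8 — Real power: P = Re(S) = 0 W.
Step 9 — Reactive power: Q = Im(S) = 82.31 VAR.
Step 10 — Apparent power: |S| = 82.31 VA.
Step 11 — Power factor: PF = P/|S| = 0 (lagging).

(a) P = 0 W  (b) Q = 82.31 VAR  (c) S = 82.31 VA  (d) PF = 0 (lagging)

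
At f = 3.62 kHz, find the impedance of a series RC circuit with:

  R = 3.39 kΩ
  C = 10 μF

Step 1 — Angular frequency: ω = 2π·f = 2π·3620 = 2.275e+04 rad/s.
Step 2 — Component impedances:
  R: Z = R = 3390 Ω
  C: Z = 1/(jωC) = -j/(ω·C) = 0 - j4.397 Ω
Step 3 — Series combination: Z_total = R + C = 3390 - j4.397 Ω = 3390∠-0.1° Ω.

Z = 3390 - j4.397 Ω = 3390∠-0.1° Ω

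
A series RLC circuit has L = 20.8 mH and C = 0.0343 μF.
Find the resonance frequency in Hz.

Step 1 — Resonance condition Im(Z)=0 gives ω₀ = 1/√(LC).
Step 2 — ω₀ = 1/√(0.0208·3.43e-08) = 3.744e+04 rad/s.
Step 3 — f₀ = ω₀/(2π) = 5959 Hz.

f₀ = 5959 Hz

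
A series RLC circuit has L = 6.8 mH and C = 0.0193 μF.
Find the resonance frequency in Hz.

Step 1 — Resonance condition Im(Z)=0 gives ω₀ = 1/√(LC).
Step 2 — ω₀ = 1/√(0.0068·1.93e-08) = 8.729e+04 rad/s.
Step 3 — f₀ = ω₀/(2π) = 1.389e+04 Hz.

f₀ = 1.389e+04 Hz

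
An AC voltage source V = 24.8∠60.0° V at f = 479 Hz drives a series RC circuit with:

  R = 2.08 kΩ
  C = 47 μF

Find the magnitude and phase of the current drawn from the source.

Step 1 — Angular frequency: ω = 2π·f = 2π·479 = 3010 rad/s.
Step 2 — Component impedances:
  R: Z = R = 2080 Ω
  C: Z = 1/(jωC) = -j/(ω·C) = 0 - j7.069 Ω
Step 3 — Series combination: Z_total = R + C = 2080 - j7.069 Ω = 2080∠-0.2° Ω.
Step 4 — Source phasor: V = 24.8∠60.0° V = 12.4 + j21.48 V.
Step 5 — Ohm's law: I = V / Z_total = (12.4 + j21.48) / (2080 - j7.069) = 0.005926 + j0.01035 A.
Step 6 — Convert to polar: |I| = 0.01192 A, ∠I = 60.2°.

I = 0.01192∠60.2° A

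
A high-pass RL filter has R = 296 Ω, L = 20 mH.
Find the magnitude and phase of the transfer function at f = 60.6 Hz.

Step 1 — Angular frequency: ω = 2π·60.6 = 380.8 rad/s.
Step 2 — Transfer function: H(jω) = jωL/(R + jωL).
Step 3 — Numerator jωL = j·7.615; denominator R + jωL = 296 + j7.615.
Step 4 — H = 0.0006614 + j0.02571.
Step 5 — Magnitude: |H| = 0.02572 (-31.8 dB); phase: φ = 88.5°.

|H| = 0.02572 (-31.8 dB), φ = 88.5°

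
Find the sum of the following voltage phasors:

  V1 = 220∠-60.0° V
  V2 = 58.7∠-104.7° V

Step 1 — Convert each phasor to rectangular form:
  V1 = 220·(cos(-60.0°) + j·sin(-60.0°)) = 110 - j190.5 V
  V2 = 58.7·(cos(-104.7°) + j·sin(-104.7°)) = -14.9 - j56.78 V
Step 2 — Sum components: V_total = 95.1 - j247.3 V.
Step 3 — Convert to polar: |V_total| = 265 V, ∠V_total = -69.0°.

V_total = 265∠-69.0° V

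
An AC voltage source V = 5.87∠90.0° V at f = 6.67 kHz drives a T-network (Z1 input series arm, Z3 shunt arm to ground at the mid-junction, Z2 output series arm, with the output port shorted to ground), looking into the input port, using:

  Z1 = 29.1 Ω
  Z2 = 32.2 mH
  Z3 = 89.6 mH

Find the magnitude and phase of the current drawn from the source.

Step 1 — Angular frequency: ω = 2π·f = 2π·6670 = 4.191e+04 rad/s.
Step 2 — Component impedances:
  Z1: Z = R = 29.1 Ω
  Z2: Z = jωL = j·4.191e+04·0.0322 = 0 + j1349 Ω
  Z3: Z = jωL = j·4.191e+04·0.0896 = 0 + j3755 Ω
Step 3 — With the output port shorted to ground, the output series arm Z2 runs from the junction to ground; the shunt arm Z3 also runs from the junction to ground. They appear in parallel: Z3 || Z2 = 0 + j992.7 Ω.
Step 4 — Series with input arm Z1: Z_in = Z1 + (Z3 || Z2) = 29.1 + j992.7 Ω = 993.1∠88.3° Ω.
Step 5 — Source phasor: V = 5.87∠90.0° V = 0 + j5.87 V.
Step 6 — Ohm's law: I = V / Z_total = (0 + j5.87) / (29.1 + j992.7) = 0.005908 + j0.0001732 A.
Step 7 — Convert to polar: |I| = 0.005911 A, ∠I = 1.7°.

I = 0.005911∠1.7° A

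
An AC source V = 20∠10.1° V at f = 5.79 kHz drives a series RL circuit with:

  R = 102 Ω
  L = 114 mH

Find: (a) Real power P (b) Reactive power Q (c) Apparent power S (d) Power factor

Step 1 — Angular frequency: ω = 2π·f = 2π·5790 = 3.638e+04 rad/s.
Step 2 — Component impedances:
  R: Z = R = 102 Ω
  L: Z = jωL = j·3.638e+04·0.114 = 0 + j4147 Ω
Step 3 — Series combination: Z_total = R + L = 102 + j4147 Ω = 4149∠88.6° Ω.
Step 4 — Source phasor: V = 20∠10.1° V = 19.69 + j3.507 V.
Step 5 — Current: I = V / Z = 0.0009619 - j0.004724 A = 0.004821∠-78.5° A.
Step 6 — Complex power: S = V·I* = 0.002371 + j0.09639 VA.
Step 7 — Real power: P = Re(S) = 0.002371 W.
Step 8 — Reactive power: Q = Im(S) = 0.09639 VAR.
Step 9 — Apparent power: |S| = 0.09642 VA.
Step 10 — Power factor: PF = P/|S| = 0.02459 (lagging).

(a) P = 0.002371 W  (b) Q = 0.09639 VAR  (c) S = 0.09642 VA  (d) PF = 0.02459 (lagging)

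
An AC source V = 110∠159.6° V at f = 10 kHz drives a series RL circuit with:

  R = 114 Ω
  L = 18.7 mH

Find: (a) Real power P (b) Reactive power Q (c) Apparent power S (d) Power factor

Step 1 — Angular frequency: ω = 2π·f = 2π·1e+04 = 6.283e+04 rad/s.
Step 2 — Component impedances:
  R: Z = R = 114 Ω
  L: Z = jωL = j·6.283e+04·0.0187 = 0 + j1175 Ω
Step 3 — Series combination: Z_total = R + L = 114 + j1175 Ω = 1180∠84.5° Ω.
Step 4 — Source phasor: V = 110∠159.6° V = -103.1 + j38.34 V.
Step 5 — Current: I = V / Z = 0.02389 + j0.09007 A = 0.09318∠75.1° A.
Step 6 — Complex power: S = V·I* = 0.9899 + j10.2 VA.
Step 7 — Real power: P = Re(S) = 0.9899 W.
Step 8 — Reactive power: Q = Im(S) = 10.2 VAR.
Step 9 — Apparent power: |S| = 10.25 VA.
Step 10 — Power factor: PF = P/|S| = 0.09657 (lagging).

(a) P = 0.9899 W  (b) Q = 10.2 VAR  (c) S = 10.25 VA  (d) PF = 0.09657 (lagging)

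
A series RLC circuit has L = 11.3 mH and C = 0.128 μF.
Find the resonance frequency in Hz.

Step 1 — Resonance condition Im(Z)=0 gives ω₀ = 1/√(LC).
Step 2 — ω₀ = 1/√(0.0113·1.28e-07) = 2.629e+04 rad/s.
Step 3 — f₀ = ω₀/(2π) = 4185 Hz.

f₀ = 4185 Hz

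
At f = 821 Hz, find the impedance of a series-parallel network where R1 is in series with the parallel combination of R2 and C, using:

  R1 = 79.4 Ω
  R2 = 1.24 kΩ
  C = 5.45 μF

Step 1 — Angular frequency: ω = 2π·f = 2π·821 = 5158 rad/s.
Step 2 — Component impedances:
  R1: Z = R = 79.4 Ω
  R2: Z = R = 1240 Ω
  C: Z = 1/(jωC) = -j/(ω·C) = 0 - j35.57 Ω
Step 3 — Parallel branch: R2 || C = 1/(1/R2 + 1/C) = 1.019 - j35.54 Ω.
Step 4 — Series with R1: Z_total = R1 + (R2 || C) = 80.42 - j35.54 Ω = 87.92∠-23.8° Ω.

Z = 80.42 - j35.54 Ω = 87.92∠-23.8° Ω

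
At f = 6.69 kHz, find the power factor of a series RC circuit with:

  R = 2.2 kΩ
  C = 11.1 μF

Step 1 — Angular frequency: ω = 2π·f = 2π·6690 = 4.203e+04 rad/s.
Step 2 — Component impedances:
  R: Z = R = 2200 Ω
  C: Z = 1/(jωC) = -j/(ω·C) = 0 - j2.143 Ω
Step 3 — Series combination: Z_total = R + C = 2200 - j2.143 Ω = 2200∠-0.1° Ω.
Step 4 — Power factor: PF = cos(φ) = Re(Z)/|Z| = 2200/2200 = 1.
Step 5 — Type: Im(Z) = -2.143 ⇒ leading (phase φ = -0.1°).

PF = 1 (leading, φ = -0.1°)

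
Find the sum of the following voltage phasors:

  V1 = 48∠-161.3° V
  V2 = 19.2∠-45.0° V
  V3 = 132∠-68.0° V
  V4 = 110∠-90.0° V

Step 1 — Convert each phasor to rectangular form:
  V1 = 48·(cos(-161.3°) + j·sin(-161.3°)) = -45.47 - j15.39 V
  V2 = 19.2·(cos(-45.0°) + j·sin(-45.0°)) = 13.58 - j13.58 V
  V3 = 132·(cos(-68.0°) + j·sin(-68.0°)) = 49.45 - j122.4 V
  V4 = 110·(cos(-90.0°) + j·sin(-90.0°)) = 0 - j110 V
Step 2 — Sum components: V_total = 17.56 - j261.4 V.
Step 3 — Convert to polar: |V_total| = 261.9 V, ∠V_total = -86.2°.

V_total = 261.9∠-86.2° V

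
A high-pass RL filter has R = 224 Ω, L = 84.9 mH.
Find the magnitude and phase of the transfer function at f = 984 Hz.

Step 1 — Angular frequency: ω = 2π·984 = 6183 rad/s.
Step 2 — Transfer function: H(jω) = jωL/(R + jωL).
Step 3 — Numerator jωL = j·524.9; denominator R + jωL = 224 + j524.9.
Step 4 — H = 0.8459 + j0.361.
Step 5 — Magnitude: |H| = 0.9198 (-0.7 dB); phase: φ = 23.1°.

|H| = 0.9198 (-0.7 dB), φ = 23.1°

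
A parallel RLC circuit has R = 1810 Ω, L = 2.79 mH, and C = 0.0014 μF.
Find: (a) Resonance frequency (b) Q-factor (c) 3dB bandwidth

Step 1 — Resonance: ω₀ = 1/√(LC) = 1/√(0.00279·1.4e-09) = 5.06e+05 rad/s.
Step 2 — f₀ = ω₀/(2π) = 8.053e+04 Hz.
Step 3 — Parallel Q: Q = R/(ω₀L) = 1810/(5.06e+05·0.00279) = 1.282.
Step 4 — Bandwidth: Δω = ω₀/Q = 3.946e+05 rad/s; BW = Δω/(2π) = 6.281e+04 Hz.

(a) f₀ = 8.053e+04 Hz  (b) Q = 1.282  (c) BW = 6.281e+04 Hz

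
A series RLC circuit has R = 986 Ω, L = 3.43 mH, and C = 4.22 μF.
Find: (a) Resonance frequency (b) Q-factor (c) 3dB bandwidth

Step 1 — Resonance: ω₀ = 1/√(LC) = 1/√(0.00343·4.22e-06) = 8312 rad/s.
Step 2 — f₀ = ω₀/(2π) = 1323 Hz.
Step 3 — Series Q: Q = ω₀L/R = 8312·0.00343/986 = 0.02891.
Step 4 — Bandwidth: Δω = ω₀/Q = 2.875e+05 rad/s; BW = Δω/(2π) = 4.575e+04 Hz.

(a) f₀ = 1323 Hz  (b) Q = 0.02891  (c) BW = 4.575e+04 Hz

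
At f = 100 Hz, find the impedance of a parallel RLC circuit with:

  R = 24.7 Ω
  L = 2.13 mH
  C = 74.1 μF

Step 1 — Angular frequency: ω = 2π·f = 2π·100 = 628.3 rad/s.
Step 2 — Component impedances:
  R: Z = R = 24.7 Ω
  L: Z = jωL = j·628.3·0.00213 = 0 + j1.338 Ω
  C: Z = 1/(jωC) = -j/(ω·C) = 0 - j21.48 Ω
Step 3 — Parallel combination: 1/Z_total = 1/R + 1/L + 1/C; Z_total = 0.0822 + j1.423 Ω = 1.425∠86.7° Ω.

Z = 0.0822 + j1.423 Ω = 1.425∠86.7° Ω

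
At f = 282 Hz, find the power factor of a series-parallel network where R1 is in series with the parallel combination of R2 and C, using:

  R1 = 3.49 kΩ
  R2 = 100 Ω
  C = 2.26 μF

Step 1 — Angular frequency: ω = 2π·f = 2π·282 = 1772 rad/s.
Step 2 — Component impedances:
  R1: Z = R = 3490 Ω
  R2: Z = R = 100 Ω
  C: Z = 1/(jωC) = -j/(ω·C) = 0 - j249.7 Ω
Step 3 — Parallel branch: R2 || C = 1/(1/R2 + 1/C) = 86.18 - j34.51 Ω.
Step 4 — Series with R1: Z_total = R1 + (R2 || C) = 3576 - j34.51 Ω = 3576∠-0.6° Ω.
Step 5 — Power factor: PF = cos(φ) = Re(Z)/|Z| = 3576/3576 = 1.
Step 6 — Type: Im(Z) = -34.51 ⇒ leading (phase φ = -0.6°).

PF = 1 (leading, φ = -0.6°)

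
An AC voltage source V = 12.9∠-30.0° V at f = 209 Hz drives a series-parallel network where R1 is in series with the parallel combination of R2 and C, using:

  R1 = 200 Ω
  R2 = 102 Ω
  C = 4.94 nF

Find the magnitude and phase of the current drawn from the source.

Step 1 — Angular frequency: ω = 2π·f = 2π·209 = 1313 rad/s.
Step 2 — Component impedances:
  R1: Z = R = 200 Ω
  R2: Z = R = 102 Ω
  C: Z = 1/(jωC) = -j/(ω·C) = 0 - j1.542e+05 Ω
Step 3 — Parallel branch: R2 || C = 1/(1/R2 + 1/C) = 102 - j0.06749 Ω.
Step 4 — Series with R1: Z_total = R1 + (R2 || C) = 302 - j0.06749 Ω = 302∠-0.0° Ω.
Step 5 — Source phasor: V = 12.9∠-30.0° V = 11.17 - j6.45 V.
Step 6 — Ohm's law: I = V / Z_total = (11.17 - j6.45) / (302 - j0.06749) = 0.037 - j0.02135 A.
Step 7 — Convert to polar: |I| = 0.04272 A, ∠I = -30.0°.

I = 0.04272∠-30.0° A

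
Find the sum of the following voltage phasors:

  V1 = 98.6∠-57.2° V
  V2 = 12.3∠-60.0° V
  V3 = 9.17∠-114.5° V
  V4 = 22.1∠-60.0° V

Step 1 — Convert each phasor to rectangular form:
  V1 = 98.6·(cos(-57.2°) + j·sin(-57.2°)) = 53.41 - j82.88 V
  V2 = 12.3·(cos(-60.0°) + j·sin(-60.0°)) = 6.15 - j10.65 V
  V3 = 9.17·(cos(-114.5°) + j·sin(-114.5°)) = -3.803 - j8.344 V
  V4 = 22.1·(cos(-60.0°) + j·sin(-60.0°)) = 11.05 - j19.14 V
Step 2 — Sum components: V_total = 66.81 - j121 V.
Step 3 — Convert to polar: |V_total| = 138.2 V, ∠V_total = -61.1°.

V_total = 138.2∠-61.1° V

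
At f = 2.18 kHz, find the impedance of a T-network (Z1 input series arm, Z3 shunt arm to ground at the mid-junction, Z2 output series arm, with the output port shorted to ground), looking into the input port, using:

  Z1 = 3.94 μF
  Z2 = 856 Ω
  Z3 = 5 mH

Step 1 — Angular frequency: ω = 2π·f = 2π·2180 = 1.37e+04 rad/s.
Step 2 — Component impedances:
  Z1: Z = 1/(jωC) = -j/(ω·C) = 0 - j18.53 Ω
  Z2: Z = R = 856 Ω
  Z3: Z = jωL = j·1.37e+04·0.005 = 0 + j68.49 Ω
Step 3 — With the output port shorted to ground, the output series arm Z2 runs from the junction to ground; the shunt arm Z3 also runs from the junction to ground. They appear in parallel: Z3 || Z2 = 5.445 + j68.05 Ω.
Step 4 — Series with input arm Z1: Z_in = Z1 + (Z3 || Z2) = 5.445 + j49.52 Ω = 49.82∠83.7° Ω.

Z = 5.445 + j49.52 Ω = 49.82∠83.7° Ω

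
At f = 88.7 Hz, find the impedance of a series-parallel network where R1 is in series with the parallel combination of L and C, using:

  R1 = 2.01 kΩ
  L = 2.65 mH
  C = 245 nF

Step 1 — Angular frequency: ω = 2π·f = 2π·88.7 = 557.3 rad/s.
Step 2 — Component impedances:
  R1: Z = R = 2010 Ω
  L: Z = jωL = j·557.3·0.00265 = 0 + j1.477 Ω
  C: Z = 1/(jωC) = -j/(ω·C) = 0 - j7324 Ω
Step 3 — Parallel branch: L || C = 1/(1/L + 1/C) = 0 + j1.477 Ω.
Step 4 — Series with R1: Z_total = R1 + (L || C) = 2010 + j1.477 Ω = 2010∠0.0° Ω.

Z = 2010 + j1.477 Ω = 2010∠0.0° Ω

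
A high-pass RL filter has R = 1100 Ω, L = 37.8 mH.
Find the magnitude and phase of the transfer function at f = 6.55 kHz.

Step 1 — Angular frequency: ω = 2π·6550 = 4.115e+04 rad/s.
Step 2 — Transfer function: H(jω) = jωL/(R + jωL).
Step 3 — Numerator jωL = j·1556; denominator R + jωL = 1100 + j1556.
Step 4 — H = 0.6667 + j0.4714.
Step 5 — Magnitude: |H| = 0.8165 (-1.8 dB); phase: φ = 35.3°.

|H| = 0.8165 (-1.8 dB), φ = 35.3°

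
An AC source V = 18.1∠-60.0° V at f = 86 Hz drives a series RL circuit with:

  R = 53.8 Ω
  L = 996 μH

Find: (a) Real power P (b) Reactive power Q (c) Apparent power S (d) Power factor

Step 1 — Angular frequency: ω = 2π·f = 2π·86 = 540.4 rad/s.
Step 2 — Component impedances:
  R: Z = R = 53.8 Ω
  L: Z = jωL = j·540.4·0.000996 = 0 + j0.5382 Ω
Step 3 — Series combination: Z_total = R + L = 53.8 + j0.5382 Ω = 53.8∠0.6° Ω.
Step 4 — Source phasor: V = 18.1∠-60.0° V = 9.05 - j15.68 V.
Step 5 — Current: I = V / Z = 0.1653 - j0.293 A = 0.3364∠-60.6° A.
Step 6 — Complex power: S = V·I* = 6.089 + j0.06091 VA.
Step 7 — Real power: P = Re(S) = 6.089 W.
Step 8 — Reactive power: Q = Im(S) = 0.06091 VAR.
Step 9 — Apparent power: |S| = 6.089 VA.
Step 10 — Power factor: PF = P/|S| = 0.9999 (lagging).

(a) P = 6.089 W  (b) Q = 0.06091 VAR  (c) S = 6.089 VA  (d) PF = 0.9999 (lagging)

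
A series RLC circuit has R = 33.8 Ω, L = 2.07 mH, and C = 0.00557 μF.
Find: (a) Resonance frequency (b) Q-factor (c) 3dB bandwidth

Step 1 — Resonance: ω₀ = 1/√(LC) = 1/√(0.00207·5.57e-09) = 2.945e+05 rad/s.
Step 2 — f₀ = ω₀/(2π) = 4.687e+04 Hz.
Step 3 — Series Q: Q = ω₀L/R = 2.945e+05·0.00207/33.8 = 18.04.
Step 4 — Bandwidth: Δω = ω₀/Q = 1.633e+04 rad/s; BW = Δω/(2π) = 2599 Hz.

(a) f₀ = 4.687e+04 Hz  (b) Q = 18.04  (c) BW = 2599 Hz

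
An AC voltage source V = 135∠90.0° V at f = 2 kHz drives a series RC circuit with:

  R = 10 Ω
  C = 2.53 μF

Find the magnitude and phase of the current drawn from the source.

Step 1 — Angular frequency: ω = 2π·f = 2π·2000 = 1.257e+04 rad/s.
Step 2 — Component impedances:
  R: Z = R = 10 Ω
  C: Z = 1/(jωC) = -j/(ω·C) = 0 - j31.45 Ω
Step 3 — Series combination: Z_total = R + C = 10 - j31.45 Ω = 33∠-72.4° Ω.
Step 4 — Source phasor: V = 135∠90.0° V = 0 + j135 V.
Step 5 — Ohm's law: I = V / Z_total = (0 + j135) / (10 - j31.45) = -3.898 + j1.239 A.
Step 6 — Convert to polar: |I| = 4.09 A, ∠I = 162.4°.

I = 4.09∠162.4° A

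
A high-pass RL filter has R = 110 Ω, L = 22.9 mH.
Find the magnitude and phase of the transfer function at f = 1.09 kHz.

Step 1 — Angular frequency: ω = 2π·1090 = 6849 rad/s.
Step 2 — Transfer function: H(jω) = jωL/(R + jωL).
Step 3 — Numerator jωL = j·156.8; denominator R + jωL = 110 + j156.8.
Step 4 — H = 0.6703 + j0.4701.
Step 5 — Magnitude: |H| = 0.8187 (-1.7 dB); phase: φ = 35.0°.

|H| = 0.8187 (-1.7 dB), φ = 35.0°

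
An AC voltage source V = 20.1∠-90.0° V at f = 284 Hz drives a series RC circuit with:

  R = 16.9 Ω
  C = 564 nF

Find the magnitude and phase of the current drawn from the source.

Step 1 — Angular frequency: ω = 2π·f = 2π·284 = 1784 rad/s.
Step 2 — Component impedances:
  R: Z = R = 16.9 Ω
  C: Z = 1/(jωC) = -j/(ω·C) = 0 - j993.6 Ω
Step 3 — Series combination: Z_total = R + C = 16.9 - j993.6 Ω = 993.8∠-89.0° Ω.
Step 4 — Source phasor: V = 20.1∠-90.0° V = 0 - j20.1 V.
Step 5 — Ohm's law: I = V / Z_total = (0 - j20.1) / (16.9 - j993.6) = 0.02022 - j0.000344 A.
Step 6 — Convert to polar: |I| = 0.02023 A, ∠I = -1.0°.

I = 0.02023∠-1.0° A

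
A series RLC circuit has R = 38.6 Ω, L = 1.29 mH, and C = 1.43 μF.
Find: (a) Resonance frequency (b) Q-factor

Step 1 — Resonance condition Im(Z)=0 gives ω₀ = 1/√(LC).
Step 2 — ω₀ = 1/√(0.00129·1.43e-06) = 2.328e+04 rad/s.
Step 3 — f₀ = ω₀/(2π) = 3706 Hz.
Step 4 — Series Q: Q = ω₀L/R = 2.328e+04·0.00129/38.6 = 0.7781.

(a) f₀ = 3706 Hz  (b) Q = 0.7781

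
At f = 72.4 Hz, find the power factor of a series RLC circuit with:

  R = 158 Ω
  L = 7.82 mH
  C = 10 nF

Step 1 — Angular frequency: ω = 2π·f = 2π·72.4 = 454.9 rad/s.
Step 2 — Component impedances:
  R: Z = R = 158 Ω
  L: Z = jωL = j·454.9·0.00782 = 0 + j3.557 Ω
  C: Z = 1/(jωC) = -j/(ω·C) = 0 - j2.198e+05 Ω
Step 3 — Series combination: Z_total = R + L + C = 158 - j2.198e+05 Ω = 2.198e+05∠-90.0° Ω.
Step 4 — Power factor: PF = cos(φ) = Re(Z)/|Z| = 158/2.198e+05 = 0.0007188.
Step 5 — Type: Im(Z) = -2.198e+05 ⇒ leading (phase φ = -90.0°).

PF = 0.0007188 (leading, φ = -90.0°)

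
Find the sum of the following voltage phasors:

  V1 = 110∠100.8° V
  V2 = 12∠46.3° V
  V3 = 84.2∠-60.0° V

Step 1 — Convert each phasor to rectangular form:
  V1 = 110·(cos(100.8°) + j·sin(100.8°)) = -20.61 + j108.1 V
  V2 = 12·(cos(46.3°) + j·sin(46.3°)) = 8.291 + j8.676 V
  V3 = 84.2·(cos(-60.0°) + j·sin(-60.0°)) = 42.1 - j72.92 V
Step 2 — Sum components: V_total = 29.78 + j43.81 V.
Step 3 — Convert to polar: |V_total| = 52.97 V, ∠V_total = 55.8°.

V_total = 52.97∠55.8° V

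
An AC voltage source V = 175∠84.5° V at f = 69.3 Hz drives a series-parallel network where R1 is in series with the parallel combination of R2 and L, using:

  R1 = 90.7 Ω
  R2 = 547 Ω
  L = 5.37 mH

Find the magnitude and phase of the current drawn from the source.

Step 1 — Angular frequency: ω = 2π·f = 2π·69.3 = 435.4 rad/s.
Step 2 — Component impedances:
  R1: Z = R = 90.7 Ω
  R2: Z = R = 547 Ω
  L: Z = jωL = j·435.4·0.00537 = 0 + j2.338 Ω
Step 3 — Parallel branch: R2 || L = 1/(1/R2 + 1/L) = 0.009995 + j2.338 Ω.
Step 4 — Series with R1: Z_total = R1 + (R2 || L) = 90.71 + j2.338 Ω = 90.74∠1.5° Ω.
Step 5 — Source phasor: V = 175∠84.5° V = 16.77 + j174.2 V.
Step 6 — Ohm's law: I = V / Z_total = (16.77 + j174.2) / (90.71 + j2.338) = 0.2343 + j1.914 A.
Step 7 — Convert to polar: |I| = 1.929 A, ∠I = 83.0°.

I = 1.929∠83.0° A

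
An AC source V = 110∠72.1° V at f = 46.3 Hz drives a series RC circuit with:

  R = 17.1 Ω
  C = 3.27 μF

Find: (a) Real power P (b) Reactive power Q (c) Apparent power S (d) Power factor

Step 1 — Angular frequency: ω = 2π·f = 2π·46.3 = 290.9 rad/s.
Step 2 — Component impedances:
  R: Z = R = 17.1 Ω
  C: Z = 1/(jωC) = -j/(ω·C) = 0 - j1051 Ω
Step 3 — Series combination: Z_total = R + C = 17.1 - j1051 Ω = 1051∠-89.1° Ω.
Step 4 — Source phasor: V = 110∠72.1° V = 33.81 + j104.7 V.
Step 5 — Current: I = V / Z = -0.09903 + j0.03377 A = 0.1046∠161.2° A.
Step 6 — Complex power: S = V·I* = 0.1872 - j11.51 VA.
Step 7 — Real power: P = Re(S) = 0.1872 W.
Step 8 — Reactive power: Q = Im(S) = -11.51 VAR.
Step 9 — Apparent power: |S| = 11.51 VA.
Step 10 — Power factor: PF = P/|S| = 0.01626 (leading).

(a) P = 0.1872 W  (b) Q = -11.51 VAR  (c) S = 11.51 VA  (d) PF = 0.01626 (leading)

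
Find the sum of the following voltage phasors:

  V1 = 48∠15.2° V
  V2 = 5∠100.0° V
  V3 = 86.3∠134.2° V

Step 1 — Convert each phasor to rectangular form:
  V1 = 48·(cos(15.2°) + j·sin(15.2°)) = 46.32 + j12.59 V
  V2 = 5·(cos(100.0°) + j·sin(100.0°)) = -0.8682 + j4.924 V
  V3 = 86.3·(cos(134.2°) + j·sin(134.2°)) = -60.17 + j61.87 V
Step 2 — Sum components: V_total = -14.71 + j79.38 V.
Step 3 — Convert to polar: |V_total| = 80.73 V, ∠V_total = 100.5°.

V_total = 80.73∠100.5° V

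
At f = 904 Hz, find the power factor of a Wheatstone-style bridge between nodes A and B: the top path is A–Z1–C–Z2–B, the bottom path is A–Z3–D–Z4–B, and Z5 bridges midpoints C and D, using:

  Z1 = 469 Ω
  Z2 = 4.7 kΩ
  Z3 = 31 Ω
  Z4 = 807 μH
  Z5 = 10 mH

Step 1 — Angular frequency: ω = 2π·f = 2π·904 = 5680 rad/s.
Step 2 — Component impedances:
  Z1: Z = R = 469 Ω
  Z2: Z = R = 4700 Ω
  Z3: Z = R = 31 Ω
  Z4: Z = jωL = j·5680·0.000807 = 0 + j4.584 Ω
  Z5: Z = jωL = j·5680·0.01 = 0 + j56.8 Ω
Step 3 — Bridge requires nodal analysis (the Z5 bridge couples midpoints C and D, so the two paths cannot be reduced to a simple series/parallel combination). Setting node B to ground and injecting 1 A at node A, the 3-node admittance system at A, C, D solves to V_A = Z_AB = 29.12 + j4.798 Ω = 29.51∠9.4° Ω.
Step 4 — Power factor: PF = cos(φ) = Re(Z)/|Z| = 29.116/29.509 = 0.9867.
Step 5 — Type: Im(Z) = 4.798 ⇒ lagging (phase φ = 9.4°).

PF = 0.9867 (lagging, φ = 9.4°)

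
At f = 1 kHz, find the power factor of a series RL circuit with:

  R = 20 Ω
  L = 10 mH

Step 1 — Angular frequency: ω = 2π·f = 2π·1000 = 6283 rad/s.
Step 2 — Component impedances:
  R: Z = R = 20 Ω
  L: Z = jωL = j·6283·0.01 = 0 + j62.83 Ω
Step 3 — Series combination: Z_total = R + L = 20 + j62.83 Ω = 65.94∠72.3° Ω.
Step 4 — Power factor: PF = cos(φ) = Re(Z)/|Z| = 20/65.94 = 0.3033.
Step 5 — Type: Im(Z) = 62.83 ⇒ lagging (phase φ = 72.3°).

PF = 0.3033 (lagging, φ = 72.3°)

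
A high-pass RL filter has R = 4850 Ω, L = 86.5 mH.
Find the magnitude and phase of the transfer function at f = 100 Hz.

Step 1 — Angular frequency: ω = 2π·100 = 628.3 rad/s.
Step 2 — Transfer function: H(jω) = jωL/(R + jωL).
Step 3 — Numerator jωL = j·54.35; denominator R + jωL = 4850 + j54.35.
Step 4 — H = 0.0001256 + j0.0112.
Step 5 — Magnitude: |H| = 0.01121 (-39.0 dB); phase: φ = 89.4°.

|H| = 0.01121 (-39.0 dB), φ = 89.4°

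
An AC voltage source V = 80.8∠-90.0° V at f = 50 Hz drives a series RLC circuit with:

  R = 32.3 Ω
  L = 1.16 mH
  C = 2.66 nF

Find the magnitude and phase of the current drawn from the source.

Step 1 — Angular frequency: ω = 2π·f = 2π·50 = 314.2 rad/s.
Step 2 — Component impedances:
  R: Z = R = 32.3 Ω
  L: Z = jωL = j·314.2·0.00116 = 0 + j0.3644 Ω
  C: Z = 1/(jωC) = -j/(ω·C) = 0 - j1.197e+06 Ω
Step 3 — Series combination: Z_total = R + L + C = 32.3 - j1.197e+06 Ω = 1.197e+06∠-90.0° Ω.
Step 4 — Source phasor: V = 80.8∠-90.0° V = 0 - j80.8 V.
Step 5 — Ohm's law: I = V / Z_total = (0 - j80.8) / (32.3 - j1.197e+06) = 6.752e-05 - j1.823e-09 A.
Step 6 — Convert to polar: |I| = 6.752e-05 A, ∠I = -0.0°.

I = 6.752e-05∠-0.0° A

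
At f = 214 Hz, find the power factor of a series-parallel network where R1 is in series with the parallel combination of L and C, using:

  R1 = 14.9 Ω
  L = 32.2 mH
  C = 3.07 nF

Step 1 — Angular frequency: ω = 2π·f = 2π·214 = 1345 rad/s.
Step 2 — Component impedances:
  R1: Z = R = 14.9 Ω
  L: Z = jωL = j·1345·0.0322 = 0 + j43.3 Ω
  C: Z = 1/(jωC) = -j/(ω·C) = 0 - j2.423e+05 Ω
Step 3 — Parallel branch: L || C = 1/(1/L + 1/C) = 0 + j43.3 Ω.
Step 4 — Series with R1: Z_total = R1 + (L || C) = 14.9 + j43.3 Ω = 45.8∠71.0° Ω.
Step 5 — Power factor: PF = cos(φ) = Re(Z)/|Z| = 14.9/45.796 = 0.3254.
Step 6 — Type: Im(Z) = 43.3 ⇒ lagging (phase φ = 71.0°).

PF = 0.3254 (lagging, φ = 71.0°)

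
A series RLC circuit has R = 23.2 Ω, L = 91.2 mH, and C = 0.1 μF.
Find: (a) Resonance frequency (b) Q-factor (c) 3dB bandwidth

Step 1 — Resonance condition Im(Z)=0 gives ω₀ = 1/√(LC).
Step 2 — ω₀ = 1/√(0.0912·1e-07) = 1.047e+04 rad/s.
Step 3 — f₀ = ω₀/(2π) = 1667 Hz.
Step 4 — Series Q: Q = ω₀L/R = 1.047e+04·0.0912/23.2 = 41.16.
Step 5 — 3dB bandwidth: Δω = ω₀/Q = 254.4 rad/s; BW = Δω/(2π) = 40.49 Hz.

(a) f₀ = 1667 Hz  (b) Q = 41.16  (c) BW = 40.49 Hz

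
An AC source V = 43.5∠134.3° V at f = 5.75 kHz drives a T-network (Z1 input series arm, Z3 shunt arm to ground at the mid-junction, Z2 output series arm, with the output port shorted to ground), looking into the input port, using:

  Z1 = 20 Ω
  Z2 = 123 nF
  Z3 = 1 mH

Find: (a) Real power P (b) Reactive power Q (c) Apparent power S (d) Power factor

Step 1 — Angular frequency: ω = 2π·f = 2π·5750 = 3.613e+04 rad/s.
Step 2 — Component impedances:
  Z1: Z = R = 20 Ω
  Z2: Z = 1/(jωC) = -j/(ω·C) = 0 - j225 Ω
  Z3: Z = jωL = j·3.613e+04·0.001 = 0 + j36.13 Ω
Step 3 — With the output port shorted to ground, the output series arm Z2 runs from the junction to ground; the shunt arm Z3 also runs from the junction to ground. They appear in parallel: Z3 || Z2 = 0 + j43.04 Ω.
Step 4 — Series with input arm Z1: Z_in = Z1 + (Z3 || Z2) = 20 + j43.04 Ω = 47.46∠65.1° Ω.
Step 5 — Source phasor: V = 43.5∠134.3° V = -30.38 + j31.13 V.
Step 6 — Current: I = V / Z = 0.3251 + j0.857 A = 0.9166∠69.2° A.
Step 7 — Complex power: S = V·I* = 16.8 + j36.16 VA.
Step 8 — Real power: P = Re(S) = 16.8 W.
Step 9 — Reactive power: Q = Im(S) = 36.16 VAR.
Step 10 — Apparent power: |S| = 39.87 VA.
Step 11 — Power factor: PF = P/|S| = 0.4214 (lagging).

(a) P = 16.8 W  (b) Q = 36.16 VAR  (c) S = 39.87 VA  (d) PF = 0.4214 (lagging)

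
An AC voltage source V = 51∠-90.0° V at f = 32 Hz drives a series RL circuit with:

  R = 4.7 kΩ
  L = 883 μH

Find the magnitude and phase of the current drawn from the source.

Step 1 — Angular frequency: ω = 2π·f = 2π·32 = 201.1 rad/s.
Step 2 — Component impedances:
  R: Z = R = 4700 Ω
  L: Z = jωL = j·201.1·0.000883 = 0 + j0.1775 Ω
Step 3 — Series combination: Z_total = R + L = 4700 + j0.1775 Ω = 4700∠0.0° Ω.
Step 4 — Source phasor: V = 51∠-90.0° V = 0 - j51 V.
Step 5 — Ohm's law: I = V / Z_total = (0 - j51) / (4700 + j0.1775) = -4.099e-07 - j0.01085 A.
Step 6 — Convert to polar: |I| = 0.01085 A, ∠I = -90.0°.

I = 0.01085∠-90.0° A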